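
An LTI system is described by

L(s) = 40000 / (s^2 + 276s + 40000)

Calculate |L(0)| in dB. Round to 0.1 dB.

L(0) = 40000 / 40000 = 1
20 log₁₀(1) ≈ 0.00 dB

0.0 dB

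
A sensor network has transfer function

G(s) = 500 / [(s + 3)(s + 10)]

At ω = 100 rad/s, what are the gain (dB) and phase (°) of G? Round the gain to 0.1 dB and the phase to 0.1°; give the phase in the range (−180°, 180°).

At s = jω = j100:
pole (s+3): 3 + j100 → |·| = √(3²+100²) = √10009 ≈ 100.04, ∠ = arctan(100/3) ≈ 88.28°
pole (s+10): 10 + j100 → |·| = √(10²+100²) = √10100 ≈ 100.5, ∠ = arctan(100/10) ≈ 84.29°
|G| = 500 / 10054 ≈ 0.049731
Gain = 20 log₁₀(0.049731) ≈ -26.07 dB
∠G = 0.00° − 172.57° = -172.57°

-26.1 dB, -172.6°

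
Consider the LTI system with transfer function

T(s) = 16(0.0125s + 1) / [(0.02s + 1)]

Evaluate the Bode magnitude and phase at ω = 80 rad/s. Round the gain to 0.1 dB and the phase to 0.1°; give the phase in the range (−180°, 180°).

At ω = 80 rad/s:
zero (1 + j80·0.0125) = 1 + j1 → |·| ≈ 1.4142, ∠ ≈ 45.00°
pole (1 + j80·0.02) = 1 + j1.6 → |·| ≈ 1.8868, ∠ ≈ 57.99°
|T| = 16 · 1.4142 / (1.8868) ≈ 11.992
Gain = 20 log₁₀(11.992) ≈ 21.58 dB
∠T = (45.00°) − (57.99°) = -12.99°

21.6 dB, -13.0°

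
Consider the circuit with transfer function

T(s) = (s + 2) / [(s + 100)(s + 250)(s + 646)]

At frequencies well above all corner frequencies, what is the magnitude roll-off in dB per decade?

-40 dB/decade

Each pole contributes −20 dB/decade at high frequency; each zero contributes +20 dB/decade.
Net: 1 zero(s) − 3 pole(s) → -40 dB/decade.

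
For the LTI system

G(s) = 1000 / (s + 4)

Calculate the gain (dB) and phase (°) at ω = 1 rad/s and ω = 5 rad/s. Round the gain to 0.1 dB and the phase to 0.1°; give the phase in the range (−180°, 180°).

ω = 1: 47.7 dB, -14.0°; ω = 5: 43.9 dB, -51.3°

Substitute s = j1:
Numerator: 1000 = 1000 + j0
Denominator: (j1) + 4 = 4 + j1
|N| = √(1000² + 0²) ≈ 1000, ∠N ≈ 0.00°
|D| = √(4² + 1²) ≈ 4.1231, ∠D ≈ 14.04°
|G| = 1000 / 4.1231 ≈ 242.54
Gain = 20 log₁₀(242.54) ≈ 47.70 dB
∠G = 0.00° − 14.04° = -14.04°

Substitute s = j5:
Numerator: 1000 = 1000 + j0
Denominator: (j5) + 4 = 4 + j5
|N| = √(1000² + 0²) ≈ 1000, ∠N ≈ 0.00°
|D| = √(4² + 5²) ≈ 6.4031, ∠D ≈ 51.34°
|G| = 1000 / 6.4031 ≈ 156.17
Gain = 20 log₁₀(156.17) ≈ 43.87 dB
∠G = 0.00° − 51.34° = -51.34°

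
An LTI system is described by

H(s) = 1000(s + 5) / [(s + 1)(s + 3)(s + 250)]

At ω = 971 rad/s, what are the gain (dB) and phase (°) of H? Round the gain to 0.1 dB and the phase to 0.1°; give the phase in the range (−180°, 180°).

-59.8 dB, -165.6°

At s = jω = j971:
zero (s+5): 5 + j971 → |·| = √(5²+971²) = √942866 ≈ 971.01, ∠ = arctan(971/5) ≈ 89.70°
pole (s+1): 1 + j971 → |·| = √(1²+971²) = √942842 ≈ 971, ∠ = arctan(971/1) ≈ 89.94°
pole (s+3): 3 + j971 → |·| = √(3²+971²) = √942850 ≈ 971, ∠ = arctan(971/3) ≈ 89.82°
pole (s+250): 250 + j971 → |·| = √(250²+971²) = √1005341 ≈ 1002.7, ∠ = arctan(971/250) ≈ 75.56°
|H| = 1000 · 971.01 / 9.4539e+08 ≈ 0.0010271
Gain = 20 log₁₀(0.0010271) ≈ -59.77 dB
∠H = 89.70° − 255.32° = -165.62°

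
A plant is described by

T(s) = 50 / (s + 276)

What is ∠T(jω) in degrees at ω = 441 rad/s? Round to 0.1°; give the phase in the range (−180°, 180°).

At s = jω = j441:
pole (s+276): 276 + j441 → |·| = √(276²+441²) = √270657 ≈ 520.25, ∠ = arctan(441/276) ≈ 57.96°
∠T = 0.00° − 57.96° = -57.96°

-58.0°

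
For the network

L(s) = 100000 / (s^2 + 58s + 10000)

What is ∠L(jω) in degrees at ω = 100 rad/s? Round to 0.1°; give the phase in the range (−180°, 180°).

At s = jω = j100:
quadratic: (j100)² + 58·j100 + 10000 = 0 + j5800 → |·| ≈ 5800, ∠ ≈ 90.00°
∠L = 0.00° − 90.00° = -90.00°

-90.0°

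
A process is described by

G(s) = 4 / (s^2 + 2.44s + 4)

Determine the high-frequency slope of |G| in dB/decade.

Each pole contributes −20 dB/decade at high frequency; each zero contributes +20 dB/decade.
Net: 0 zero(s) − 2 pole(s) → -40 dB/decade.

-40 dB/decade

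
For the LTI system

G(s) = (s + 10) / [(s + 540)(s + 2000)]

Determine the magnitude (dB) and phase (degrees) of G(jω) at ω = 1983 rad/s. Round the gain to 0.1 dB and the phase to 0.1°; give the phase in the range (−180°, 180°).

-69.3 dB, -29.8°

At s = jω = j1983:
zero (s+10): 10 + j1983 → |·| = √(10²+1983²) = √3932389 ≈ 1983, ∠ = arctan(1983/10) ≈ 89.71°
pole (s+540): 540 + j1983 → |·| = √(540²+1983²) = √4223889 ≈ 2055.2, ∠ = arctan(1983/540) ≈ 74.77°
pole (s+2000): 2000 + j1983 → |·| = √(2000²+1983²) = √7932289 ≈ 2816.4, ∠ = arctan(1983/2000) ≈ 44.76°
|G| = 1 · 1983 / 5.7883e+06 ≈ 0.00034259
Gain = 20 log₁₀(0.00034259) ≈ -69.30 dB
∠G = 89.71° − 119.53° = -29.82°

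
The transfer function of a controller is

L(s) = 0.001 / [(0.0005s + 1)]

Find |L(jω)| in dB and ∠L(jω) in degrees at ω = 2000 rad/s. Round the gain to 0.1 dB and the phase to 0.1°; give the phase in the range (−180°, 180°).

At ω = 2000 rad/s:
pole (1 + j2000·0.0005) = 1 + j1 → |·| ≈ 1.4142, ∠ ≈ 45.00°
|L| = 0.001 · 1 / (1.4142) ≈ 0.00070711
Gain = 20 log₁₀(0.00070711) ≈ -63.01 dB
∠L = (0°) − (45.00°) = -45.00°

-63.0 dB, -45.0°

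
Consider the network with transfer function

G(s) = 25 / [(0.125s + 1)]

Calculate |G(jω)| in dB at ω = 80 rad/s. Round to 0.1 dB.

At ω = 80 rad/s:
pole (1 + j80·0.125) = 1 + j10 → |·| ≈ 10.05, ∠ ≈ 84.29°
|G| = 25 · 1 / (10.05) ≈ 2.4876
Gain = 20 log₁₀(2.4876) ≈ 7.92 dB

7.9 dB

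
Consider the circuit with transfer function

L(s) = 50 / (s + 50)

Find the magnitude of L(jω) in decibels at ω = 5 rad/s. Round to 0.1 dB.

Substitute s = j5:
Numerator: 50 = 50 + j0
Denominator: (j5) + 50 = 50 + j5
|N| = √(50² + 0²) ≈ 50, ∠N ≈ 0.00°
|D| = √(50² + 5²) ≈ 50.249, ∠D ≈ 5.71°
|L| = 50 / 50.249 ≈ 0.99504
Gain = 20 log₁₀(0.99504) ≈ -0.04 dB

-0.0 dB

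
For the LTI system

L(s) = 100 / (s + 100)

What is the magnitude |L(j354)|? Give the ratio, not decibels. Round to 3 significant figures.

0.272

Substitute s = j354:
Numerator: 100 = 100 + j0
Denominator: (j354) + 100 = 100 + j354
|N| = √(100² + 0²) ≈ 100, ∠N ≈ 0.00°
|D| = √(100² + 354²) ≈ 367.85, ∠D ≈ 74.23°
|L| = 100 / 367.85 ≈ 0.27185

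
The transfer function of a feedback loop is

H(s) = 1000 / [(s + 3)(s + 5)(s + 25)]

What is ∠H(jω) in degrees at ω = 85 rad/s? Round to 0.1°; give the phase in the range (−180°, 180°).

111.8°

At s = jω = j85:
pole (s+3): 3 + j85 → |·| = √(3²+85²) = √7234 ≈ 85.053, ∠ = arctan(85/3) ≈ 87.98°
pole (s+5): 5 + j85 → |·| = √(5²+85²) = √7250 ≈ 85.147, ∠ = arctan(85/5) ≈ 86.63°
pole (s+25): 25 + j85 → |·| = √(25²+85²) = √7850 ≈ 88.6, ∠ = arctan(85/25) ≈ 73.61°
∠H = 0.00° − 248.22° = -248.22° ≡ 111.78° (principal value)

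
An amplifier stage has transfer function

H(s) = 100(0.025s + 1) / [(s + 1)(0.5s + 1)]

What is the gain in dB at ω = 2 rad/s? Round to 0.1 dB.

30.0 dB

At ω = 2 rad/s:
zero (1 + j2·0.025) = 1 + j0.05 → |·| ≈ 1.0012, ∠ ≈ 2.86°
pole (1 + j2·1) = 1 + j2 → |·| ≈ 2.2361, ∠ ≈ 63.43°
pole (1 + j2·0.5) = 1 + j1 → |·| ≈ 1.4142, ∠ ≈ 45.00°
|H| = 100 · 1.0012 / (2.2361 · 1.4142) ≈ 31.661
Gain = 20 log₁₀(31.661) ≈ 30.01 dB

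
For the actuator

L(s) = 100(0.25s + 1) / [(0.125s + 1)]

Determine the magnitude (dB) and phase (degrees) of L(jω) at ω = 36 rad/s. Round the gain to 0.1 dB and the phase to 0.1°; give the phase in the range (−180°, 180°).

45.9 dB, 6.2°

At ω = 36 rad/s:
zero (1 + j36·0.25) = 1 + j9 → |·| ≈ 9.0554, ∠ ≈ 83.66°
pole (1 + j36·0.125) = 1 + j4.5 → |·| ≈ 4.6098, ∠ ≈ 77.47°
|L| = 100 · 9.0554 / (4.6098) ≈ 196.44
Gain = 20 log₁₀(196.44) ≈ 45.86 dB
∠L = (83.66°) − (77.47°) = 6.19°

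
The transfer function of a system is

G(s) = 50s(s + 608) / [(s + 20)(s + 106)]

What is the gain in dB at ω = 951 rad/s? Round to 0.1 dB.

35.4 dB

At s = jω = j951:
zero (s+608): 608 + j951 → |·| = √(608²+951²) = √1274065 ≈ 1128.7, ∠ = arctan(951/608) ≈ 57.41°
zero at origin: s = j951 → |·| = 951, ∠ = 90.00°
pole (s+20): 20 + j951 → |·| = √(20²+951²) = √904801 ≈ 951.21, ∠ = arctan(951/20) ≈ 88.80°
pole (s+106): 106 + j951 → |·| = √(106²+951²) = √915637 ≈ 956.89, ∠ = arctan(951/106) ≈ 83.64°
|G| = 50 · 1.0734e+06 / 9.102e+05 ≈ 58.965
Gain = 20 log₁₀(58.965) ≈ 35.41 dB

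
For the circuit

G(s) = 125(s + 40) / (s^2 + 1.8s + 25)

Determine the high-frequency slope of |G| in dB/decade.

-20 dB/decade

Each pole contributes −20 dB/decade at high frequency; each zero contributes +20 dB/decade.
Net: 1 zero(s) − 2 pole(s) → -20 dB/decade.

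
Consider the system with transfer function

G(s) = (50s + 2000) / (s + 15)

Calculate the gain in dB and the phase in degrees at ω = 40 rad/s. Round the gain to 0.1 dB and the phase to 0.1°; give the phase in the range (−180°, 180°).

Substitute s = j40:
Numerator: 50(j40) + 2000 = 2000 + j2000
Denominator: (j40) + 15 = 15 + j40
|N| = √(2000² + 2000²) ≈ 2828.4, ∠N ≈ 45.00°
|D| = √(15² + 40²) ≈ 42.72, ∠D ≈ 69.44°
|G| = 2828.4 / 42.72 ≈ 66.208
Gain = 20 log₁₀(66.208) ≈ 36.42 dB
∠G = 45.00° − 69.44° = -24.44°

36.4 dB, -24.4°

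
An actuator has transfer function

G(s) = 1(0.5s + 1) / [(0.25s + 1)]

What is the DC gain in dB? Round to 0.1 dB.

0.0 dB

G(0) = 1 · 1 / 1 = 1
20 log₁₀(1) ≈ 0.00 dB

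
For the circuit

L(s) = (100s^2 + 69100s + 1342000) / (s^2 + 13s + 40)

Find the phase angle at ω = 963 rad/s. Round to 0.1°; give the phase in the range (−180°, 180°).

Substitute s = j963:
Numerator: 100(j963)^2 + 69100(j963) + 1342000 = -91394900 + j66543300
Denominator: (j963)^2 + 13(j963) + 40 = -927329 + j12519
|N| = √(91394900² + 66543300²) ≈ 1.1305e+08, ∠N ≈ 143.94°
|D| = √(927329² + 12519²) ≈ 9.2741e+05, ∠D ≈ 179.23°
∠L = 143.94° − 179.23° = -35.29°

-35.3°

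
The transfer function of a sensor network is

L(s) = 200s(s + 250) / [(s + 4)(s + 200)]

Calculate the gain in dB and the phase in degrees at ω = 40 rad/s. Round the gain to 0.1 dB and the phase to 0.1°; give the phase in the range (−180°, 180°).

47.9 dB, 3.5°

At s = jω = j40:
zero (s+250): 250 + j40 → |·| = √(250²+40²) = √64100 ≈ 253.18, ∠ = arctan(40/250) ≈ 9.09°
zero at origin: s = j40 → |·| = 40, ∠ = 90.00°
pole (s+4): 4 + j40 → |·| = √(4²+40²) = √1616 ≈ 40.2, ∠ = arctan(40/4) ≈ 84.29°
pole (s+200): 200 + j40 → |·| = √(200²+40²) = √41600 ≈ 203.96, ∠ = arctan(40/200) ≈ 11.31°
|L| = 200 · 10127 / 8199.2 ≈ 247.02
Gain = 20 log₁₀(247.02) ≈ 47.85 dB
∠L = 99.09° − 95.60° = 3.49°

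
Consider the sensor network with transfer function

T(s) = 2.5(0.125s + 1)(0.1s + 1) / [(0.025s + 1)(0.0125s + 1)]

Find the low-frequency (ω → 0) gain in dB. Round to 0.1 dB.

8.0 dB

T(0) = 2.5 · 1 / 1 = 2.5
20 log₁₀(2.5) ≈ 7.96 dB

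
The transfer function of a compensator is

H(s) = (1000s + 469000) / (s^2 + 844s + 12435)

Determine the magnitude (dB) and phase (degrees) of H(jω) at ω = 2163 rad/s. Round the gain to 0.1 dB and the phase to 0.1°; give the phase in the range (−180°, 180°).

-7.1 dB, -80.9°

Substitute s = j2163:
Numerator: 1000(j2163) + 469000 = 469000 + j2163000
Denominator: (j2163)^2 + 844(j2163) + 12435 = -4666134 + j1825572
|N| = √(469000² + 2163000²) ≈ 2.2133e+06, ∠N ≈ 77.77°
|D| = √(4666134² + 1825572²) ≈ 5.0105e+06, ∠D ≈ 158.63°
|H| = 2.2133e+06 / 5.0105e+06 ≈ 0.44173
Gain = 20 log₁₀(0.44173) ≈ -7.10 dB
∠H = 77.77° − 158.63° = -80.86°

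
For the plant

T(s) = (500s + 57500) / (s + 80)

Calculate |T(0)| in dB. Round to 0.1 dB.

57.1 dB

T(0) = 57500 / 80 = 718.75
20 log₁₀(718.75) ≈ 57.13 dB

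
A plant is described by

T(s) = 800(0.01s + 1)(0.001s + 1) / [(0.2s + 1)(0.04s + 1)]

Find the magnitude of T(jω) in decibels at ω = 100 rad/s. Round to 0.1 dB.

At ω = 100 rad/s:
zero (1 + j100·0.01) = 1 + j1 → |·| ≈ 1.4142, ∠ ≈ 45.00°
zero (1 + j100·0.001) = 1 + j0.1 → |·| ≈ 1.005, ∠ ≈ 5.71°
pole (1 + j100·0.2) = 1 + j20 → |·| ≈ 20.025, ∠ ≈ 87.14°
pole (1 + j100·0.04) = 1 + j4 → |·| ≈ 4.1231, ∠ ≈ 75.96°
|T| = 800 · 1.4142 · 1.005 / (20.025 · 4.1231) ≈ 13.771
Gain = 20 log₁₀(13.771) ≈ 22.78 dB

22.8 dB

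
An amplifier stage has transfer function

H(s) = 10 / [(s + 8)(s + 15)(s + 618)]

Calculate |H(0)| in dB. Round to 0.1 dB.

-77.4 dB

H(0) = 10 / (8·15·618) ≈ 0.00013484
20 log₁₀(0.00013484) ≈ -77.40 dB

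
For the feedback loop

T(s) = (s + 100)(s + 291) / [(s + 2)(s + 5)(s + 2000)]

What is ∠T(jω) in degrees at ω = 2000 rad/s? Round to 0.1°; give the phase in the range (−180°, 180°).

-55.9°

At s = jω = j2000:
zero (s+100): 100 + j2000 → |·| = √(100²+2000²) = √4010000 ≈ 2002.5, ∠ = arctan(2000/100) ≈ 87.14°
zero (s+291): 291 + j2000 → |·| = √(291²+2000²) = √4084681 ≈ 2021.1, ∠ = arctan(2000/291) ≈ 81.72°
pole (s+2): 2 + j2000 → |·| = √(2²+2000²) = √4000004 ≈ 2000, ∠ = arctan(2000/2) ≈ 89.94°
pole (s+5): 5 + j2000 → |·| = √(5²+2000²) = √4000025 ≈ 2000, ∠ = arctan(2000/5) ≈ 89.86°
pole (s+2000): 2000 + j2000 → |·| = √(2000²+2000²) = √8000000 ≈ 2828.4, ∠ = arctan(2000/2000) ≈ 45.00°
∠T = 168.86° − 224.80° = -55.94°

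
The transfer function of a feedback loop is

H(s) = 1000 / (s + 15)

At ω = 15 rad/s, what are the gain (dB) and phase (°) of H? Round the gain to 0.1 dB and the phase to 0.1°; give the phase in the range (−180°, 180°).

33.5 dB, -45.0°

Substitute s = j15:
Numerator: 1000 = 1000 + j0
Denominator: (j15) + 15 = 15 + j15
|N| = √(1000² + 0²) ≈ 1000, ∠N ≈ 0.00°
|D| = √(15² + 15²) ≈ 21.213, ∠D ≈ 45.00°
|H| = 1000 / 21.213 ≈ 47.141
Gain = 20 log₁₀(47.141) ≈ 33.47 dB
∠H = 0.00° − 45.00° = -45.00°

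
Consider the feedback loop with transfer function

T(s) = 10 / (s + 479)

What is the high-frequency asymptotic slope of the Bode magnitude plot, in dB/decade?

-20 dB/decade

Each pole contributes −20 dB/decade at high frequency; each zero contributes +20 dB/decade.
Net: 0 zero(s) − 1 pole(s) → -20 dB/decade.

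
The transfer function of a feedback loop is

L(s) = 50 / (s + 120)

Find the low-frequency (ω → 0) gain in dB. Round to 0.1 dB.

L(0) = 50 / (120) ≈ 0.41667
20 log₁₀(0.41667) ≈ -7.60 dB

-7.6 dB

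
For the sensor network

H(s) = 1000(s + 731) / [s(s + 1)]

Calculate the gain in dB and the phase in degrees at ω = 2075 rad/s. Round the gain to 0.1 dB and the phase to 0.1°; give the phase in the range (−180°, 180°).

-5.8 dB, -109.4°

At s = jω = j2075:
zero (s+731): 731 + j2075 → |·| = √(731²+2075²) = √4839986 ≈ 2200, ∠ = arctan(2075/731) ≈ 70.59°
pole (s+1): 1 + j2075 → |·| = √(1²+2075²) = √4305626 ≈ 2075, ∠ = arctan(2075/1) ≈ 89.97°
pole at origin: |s| = 2075, ∠ = 90.00° (in denominator)
|H| = 1000 · 2200 / 4.3056e+06 ≈ 0.51096
Gain = 20 log₁₀(0.51096) ≈ -5.83 dB
∠H = 70.59° − 179.97° = -109.38°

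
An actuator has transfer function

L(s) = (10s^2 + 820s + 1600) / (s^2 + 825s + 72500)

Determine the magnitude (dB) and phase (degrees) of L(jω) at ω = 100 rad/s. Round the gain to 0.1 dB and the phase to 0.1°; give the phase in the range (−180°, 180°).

1.9 dB, 87.3°

Substitute s = j100:
Numerator: 10(j100)^2 + 820(j100) + 1600 = -98400 + j82000
Denominator: (j100)^2 + 825(j100) + 72500 = 62500 + j82500
|N| = √(98400² + 82000²) ≈ 1.2809e+05, ∠N ≈ 140.19°
|D| = √(62500² + 82500²) ≈ 1.035e+05, ∠D ≈ 52.85°
|L| = 1.2809e+05 / 1.035e+05 ≈ 1.2376
Gain = 20 log₁₀(1.2376) ≈ 1.85 dB
∠L = 140.19° − 52.85° = 87.34°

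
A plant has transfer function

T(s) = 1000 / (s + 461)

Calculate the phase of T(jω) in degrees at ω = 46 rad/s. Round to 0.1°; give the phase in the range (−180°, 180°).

-5.7°

At s = jω = j46:
pole (s+461): 461 + j46 → |·| = √(461²+46²) = √214637 ≈ 463.29, ∠ = arctan(46/461) ≈ 5.70°
∠T = 0.00° − 5.70° = -5.70°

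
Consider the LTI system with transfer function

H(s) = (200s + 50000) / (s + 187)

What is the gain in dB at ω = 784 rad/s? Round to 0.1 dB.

46.2 dB

Substitute s = j784:
Numerator: 200(j784) + 50000 = 50000 + j156800
Denominator: (j784) + 187 = 187 + j784
|N| = √(50000² + 156800²) ≈ 1.6458e+05, ∠N ≈ 72.31°
|D| = √(187² + 784²) ≈ 805.99, ∠D ≈ 76.58°
|H| = 1.6458e+05 / 805.99 ≈ 204.2
Gain = 20 log₁₀(204.2) ≈ 46.20 dB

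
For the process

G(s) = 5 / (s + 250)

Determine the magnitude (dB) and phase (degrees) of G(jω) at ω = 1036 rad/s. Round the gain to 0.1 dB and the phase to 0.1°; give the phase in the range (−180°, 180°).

At s = jω = j1036:
pole (s+250): 250 + j1036 → |·| = √(250²+1036²) = √1135796 ≈ 1065.7, ∠ = arctan(1036/250) ≈ 76.43°
|G| = 5 / 1065.7 ≈ 0.0046918
Gain = 20 log₁₀(0.0046918) ≈ -46.57 dB
∠G = 0.00° − 76.43° = -76.43°

-46.6 dB, -76.4°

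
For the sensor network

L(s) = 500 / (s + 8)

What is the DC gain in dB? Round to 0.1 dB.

35.9 dB

L(0) = 500 / 8 = 62.5
20 log₁₀(62.5) ≈ 35.92 dB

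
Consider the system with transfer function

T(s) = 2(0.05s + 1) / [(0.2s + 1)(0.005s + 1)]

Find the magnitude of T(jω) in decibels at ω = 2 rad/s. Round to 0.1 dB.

At ω = 2 rad/s:
zero (1 + j2·0.05) = 1 + j0.1 → |·| ≈ 1.005, ∠ ≈ 5.71°
pole (1 + j2·0.2) = 1 + j0.4 → |·| ≈ 1.077, ∠ ≈ 21.80°
pole (1 + j2·0.005) = 1 + j0.01 → |·| ≈ 1, ∠ ≈ 0.57°
|T| = 2 · 1.005 / (1.077 · 1) ≈ 1.8663
Gain = 20 log₁₀(1.8663) ≈ 5.42 dB

5.4 dB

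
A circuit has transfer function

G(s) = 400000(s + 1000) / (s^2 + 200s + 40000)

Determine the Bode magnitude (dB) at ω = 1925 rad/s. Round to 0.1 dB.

At s = jω = j1925:
zero (s+1000): 1000 + j1925 → |·| = √(1000²+1925²) = √4705625 ≈ 2169.2, ∠ = arctan(1925/1000) ≈ 62.55°
quadratic: (j1925)² + 200·j1925 + 40000 = -3665625 + j385000 → |·| ≈ 3.6858e+06, ∠ ≈ 174.00°
|G| = 400000 · 2169.2 / 3.6858e+06 ≈ 235.41
Gain = 20 log₁₀(235.41) ≈ 47.44 dB

47.4 dB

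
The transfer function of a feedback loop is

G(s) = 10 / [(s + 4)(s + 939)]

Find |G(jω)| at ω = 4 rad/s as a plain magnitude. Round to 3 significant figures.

At s = jω = j4:
pole (s+4): 4 + j4 → |·| = √(4²+4²) = √32 ≈ 5.6569, ∠ = arctan(4/4) ≈ 45.00°
pole (s+939): 939 + j4 → |·| = √(939²+4²) = √881737 ≈ 939.01, ∠ = arctan(4/939) ≈ 0.24°
|G| = 10 / 5311.9 ≈ 0.0018826

0.00188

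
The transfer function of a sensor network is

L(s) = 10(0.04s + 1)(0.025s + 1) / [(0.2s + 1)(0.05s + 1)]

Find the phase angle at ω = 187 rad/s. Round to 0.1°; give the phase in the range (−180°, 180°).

-12.1°

At ω = 187 rad/s:
zero (1 + j187·0.04) = 1 + j7.48 → |·| ≈ 7.5465, ∠ ≈ 82.39°
zero (1 + j187·0.025) = 1 + j4.675 → |·| ≈ 4.7808, ∠ ≈ 77.93°
pole (1 + j187·0.2) = 1 + j37.4 → |·| ≈ 37.413, ∠ ≈ 88.47°
pole (1 + j187·0.05) = 1 + j9.35 → |·| ≈ 9.4033, ∠ ≈ 83.90°
∠L = (82.39° + 77.93°) − (88.47° + 83.90°) = -12.05°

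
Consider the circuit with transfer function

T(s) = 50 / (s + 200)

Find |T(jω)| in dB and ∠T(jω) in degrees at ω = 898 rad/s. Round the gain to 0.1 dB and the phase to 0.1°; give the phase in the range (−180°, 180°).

Substitute s = j898:
Numerator: 50 = 50 + j0
Denominator: (j898) + 200 = 200 + j898
|N| = √(50² + 0²) ≈ 50, ∠N ≈ 0.00°
|D| = √(200² + 898²) ≈ 920, ∠D ≈ 77.44°
|T| = 50 / 920 ≈ 0.054348
Gain = 20 log₁₀(0.054348) ≈ -25.30 dB
∠T = 0.00° − 77.44° = -77.44°

-25.3 dB, -77.4°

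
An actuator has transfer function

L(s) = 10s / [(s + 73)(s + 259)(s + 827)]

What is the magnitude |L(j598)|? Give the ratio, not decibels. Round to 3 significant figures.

1.49e-05

At s = jω = j598:
zero at origin: s = j598 → |·| = 598, ∠ = 90.00°
pole (s+73): 73 + j598 → |·| = √(73²+598²) = √362933 ≈ 602.44, ∠ = arctan(598/73) ≈ 83.04°
pole (s+259): 259 + j598 → |·| = √(259²+598²) = √424685 ≈ 651.68, ∠ = arctan(598/259) ≈ 66.58°
pole (s+827): 827 + j598 → |·| = √(827²+598²) = √1041533 ≈ 1020.6, ∠ = arctan(598/827) ≈ 35.87°
|L| = 10 · 598 / 4.0069e+08 ≈ 1.4924e-05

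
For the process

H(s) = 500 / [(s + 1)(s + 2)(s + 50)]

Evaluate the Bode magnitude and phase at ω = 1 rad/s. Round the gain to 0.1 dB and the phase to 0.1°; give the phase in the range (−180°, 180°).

At s = jω = j1:
pole (s+1): 1 + j1 → |·| = √(1²+1²) = √2 ≈ 1.4142, ∠ = arctan(1/1) ≈ 45.00°
pole (s+2): 2 + j1 → |·| = √(2²+1²) = √5 ≈ 2.2361, ∠ = arctan(1/2) ≈ 26.57°
pole (s+50): 50 + j1 → |·| = √(50²+1²) = √2501 ≈ 50.01, ∠ = arctan(1/50) ≈ 1.15°
|H| = 500 / 158.15 ≈ 3.1616
Gain = 20 log₁₀(3.1616) ≈ 10.00 dB
∠H = 0.00° − 72.72° = -72.72°

10.0 dB, -72.7°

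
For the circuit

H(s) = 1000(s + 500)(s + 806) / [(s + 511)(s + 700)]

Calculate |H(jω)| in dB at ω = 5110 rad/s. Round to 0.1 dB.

60.0 dB

At s = jω = j5110:
zero (s+500): 500 + j5110 → |·| = √(500²+5110²) = √26362100 ≈ 5134.4, ∠ = arctan(5110/500) ≈ 84.41°
zero (s+806): 806 + j5110 → |·| = √(806²+5110²) = √26761736 ≈ 5173.2, ∠ = arctan(5110/806) ≈ 81.04°
pole (s+511): 511 + j5110 → |·| = √(511²+5110²) = √26373221 ≈ 5135.5, ∠ = arctan(5110/511) ≈ 84.29°
pole (s+700): 700 + j5110 → |·| = √(700²+5110²) = √26602100 ≈ 5157.7, ∠ = arctan(5110/700) ≈ 82.20°
|H| = 1000 · 2.6561e+07 / 2.6487e+07 ≈ 1002.8
Gain = 20 log₁₀(1002.8) ≈ 60.02 dB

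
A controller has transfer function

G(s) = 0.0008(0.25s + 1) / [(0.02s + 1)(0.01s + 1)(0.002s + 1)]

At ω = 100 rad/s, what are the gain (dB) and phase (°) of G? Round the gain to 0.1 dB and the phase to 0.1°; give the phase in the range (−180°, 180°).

-44.1 dB, -32.0°

At ω = 100 rad/s:
zero (1 + j100·0.25) = 1 + j25 → |·| ≈ 25.02, ∠ ≈ 87.71°
pole (1 + j100·0.02) = 1 + j2 → |·| ≈ 2.2361, ∠ ≈ 63.43°
pole (1 + j100·0.01) = 1 + j1 → |·| ≈ 1.4142, ∠ ≈ 45.00°
pole (1 + j100·0.002) = 1 + j0.2 → |·| ≈ 1.0198, ∠ ≈ 11.31°
|G| = 0.0008 · 25.02 / (2.2361 · 1.4142 · 1.0198) ≈ 0.0062067
Gain = 20 log₁₀(0.0062067) ≈ -44.14 dB
∠G = (87.71°) − (63.43° + 45.00° + 11.31°) = -32.03°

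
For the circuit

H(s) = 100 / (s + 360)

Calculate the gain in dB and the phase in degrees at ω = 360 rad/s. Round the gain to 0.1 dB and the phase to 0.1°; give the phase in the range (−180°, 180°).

-14.1 dB, -45.0°

Substitute s = j360:
Numerator: 100 = 100 + j0
Denominator: (j360) + 360 = 360 + j360
|N| = √(100² + 0²) ≈ 100, ∠N ≈ 0.00°
|D| = √(360² + 360²) ≈ 509.12, ∠D ≈ 45.00°
|H| = 100 / 509.12 ≈ 0.19642
Gain = 20 log₁₀(0.19642) ≈ -14.14 dB
∠H = 0.00° − 45.00° = -45.00°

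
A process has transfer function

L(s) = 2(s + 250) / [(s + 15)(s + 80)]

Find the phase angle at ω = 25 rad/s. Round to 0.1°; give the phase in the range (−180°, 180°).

At s = jω = j25:
zero (s+250): 250 + j25 → |·| = √(250²+25²) = √63125 ≈ 251.25, ∠ = arctan(25/250) ≈ 5.71°
pole (s+15): 15 + j25 → |·| = √(15²+25²) = √850 ≈ 29.155, ∠ = arctan(25/15) ≈ 59.04°
pole (s+80): 80 + j25 → |·| = √(80²+25²) = √7025 ≈ 83.815, ∠ = arctan(25/80) ≈ 17.35°
∠L = 5.71° − 76.39° = -70.68°

-70.7°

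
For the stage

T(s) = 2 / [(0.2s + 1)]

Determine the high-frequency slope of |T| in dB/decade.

-20 dB/decade

Each pole contributes −20 dB/decade at high frequency; each zero contributes +20 dB/decade.
Net: 0 zero(s) − 1 pole(s) → -20 dB/decade.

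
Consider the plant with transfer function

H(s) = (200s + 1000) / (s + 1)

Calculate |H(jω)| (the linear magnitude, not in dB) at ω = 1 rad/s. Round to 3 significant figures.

721

Substitute s = j1:
Numerator: 200(j1) + 1000 = 1000 + j200
Denominator: (j1) + 1 = 1 + j1
|N| = √(1000² + 200²) ≈ 1019.8, ∠N ≈ 11.31°
|D| = √(1² + 1²) ≈ 1.4142, ∠D ≈ 45.00°
|H| = 1019.8 / 1.4142 ≈ 721.11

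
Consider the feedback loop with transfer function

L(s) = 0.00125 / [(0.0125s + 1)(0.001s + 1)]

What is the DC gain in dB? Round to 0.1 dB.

L(0) = 0.00125 · 1 / 1 = 0.00125
20 log₁₀(0.00125) ≈ -58.06 dB

-58.1 dB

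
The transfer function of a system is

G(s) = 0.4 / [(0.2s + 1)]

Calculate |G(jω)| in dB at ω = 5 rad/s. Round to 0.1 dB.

-11.0 dB

At ω = 5 rad/s:
pole (1 + j5·0.2) = 1 + j1 → |·| ≈ 1.4142, ∠ ≈ 45.00°
|G| = 0.4 · 1 / (1.4142) ≈ 0.28285
Gain = 20 log₁₀(0.28285) ≈ -10.97 dB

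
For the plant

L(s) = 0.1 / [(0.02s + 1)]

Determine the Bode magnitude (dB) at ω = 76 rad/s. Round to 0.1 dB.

-25.2 dB

At ω = 76 rad/s:
pole (1 + j76·0.02) = 1 + j1.52 → |·| ≈ 1.8195, ∠ ≈ 56.66°
|L| = 0.1 · 1 / (1.8195) ≈ 0.05496
Gain = 20 log₁₀(0.05496) ≈ -25.20 dB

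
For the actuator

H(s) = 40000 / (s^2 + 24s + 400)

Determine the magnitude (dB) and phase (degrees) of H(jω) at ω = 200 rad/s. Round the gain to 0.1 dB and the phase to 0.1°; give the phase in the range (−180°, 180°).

At s = jω = j200:
quadratic: (j200)² + 24·j200 + 400 = -39600 + j4800 → |·| ≈ 39890, ∠ ≈ 173.09°
|H| = 40000 / 39890 ≈ 1.0028
Gain = 20 log₁₀(1.0028) ≈ 0.02 dB
∠H = 0.00° − 173.09° = -173.09°

0.0 dB, -173.1°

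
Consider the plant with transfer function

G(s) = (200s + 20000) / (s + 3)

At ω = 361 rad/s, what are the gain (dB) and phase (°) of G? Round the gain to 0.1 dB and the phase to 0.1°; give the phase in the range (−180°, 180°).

46.3 dB, -15.0°

Substitute s = j361:
Numerator: 200(j361) + 20000 = 20000 + j72200
Denominator: (j361) + 3 = 3 + j361
|N| = √(20000² + 72200²) ≈ 74919, ∠N ≈ 74.52°
|D| = √(3² + 361²) ≈ 361.01, ∠D ≈ 89.52°
|G| = 74919 / 361.01 ≈ 207.53
Gain = 20 log₁₀(207.53) ≈ 46.34 dB
∠G = 74.52° − 89.52° = -15.00°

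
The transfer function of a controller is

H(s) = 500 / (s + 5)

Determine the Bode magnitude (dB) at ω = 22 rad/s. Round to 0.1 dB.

26.9 dB

At s = jω = j22:
pole (s+5): 5 + j22 → |·| = √(5²+22²) = √509 ≈ 22.561, ∠ = arctan(22/5) ≈ 77.20°
|H| = 500 / 22.561 ≈ 22.162
Gain = 20 log₁₀(22.162) ≈ 26.91 dB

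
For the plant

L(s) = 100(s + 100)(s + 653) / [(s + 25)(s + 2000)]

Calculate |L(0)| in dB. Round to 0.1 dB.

L(0) = 100·100·653 / (25·2000) = 130.6
20 log₁₀(130.6) ≈ 42.32 dB

42.3 dB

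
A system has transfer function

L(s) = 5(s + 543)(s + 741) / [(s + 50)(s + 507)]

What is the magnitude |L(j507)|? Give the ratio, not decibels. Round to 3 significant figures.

9.13

At s = jω = j507:
zero (s+543): 543 + j507 → |·| = √(543²+507²) = √551898 ≈ 742.9, ∠ = arctan(507/543) ≈ 43.04°
zero (s+741): 741 + j507 → |·| = √(741²+507²) = √806130 ≈ 897.85, ∠ = arctan(507/741) ≈ 34.38°
pole (s+50): 50 + j507 → |·| = √(50²+507²) = √259549 ≈ 509.46, ∠ = arctan(507/50) ≈ 84.37°
pole (s+507): 507 + j507 → |·| = √(507²+507²) = √514098 ≈ 717.01, ∠ = arctan(507/507) ≈ 45.00°
|L| = 5 · 6.6701e+05 / 3.6529e+05 ≈ 9.1299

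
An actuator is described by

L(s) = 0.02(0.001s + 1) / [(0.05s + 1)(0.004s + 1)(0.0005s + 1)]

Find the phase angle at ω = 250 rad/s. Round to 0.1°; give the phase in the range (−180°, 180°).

-123.5°

At ω = 250 rad/s:
zero (1 + j250·0.001) = 1 + j0.25 → |·| ≈ 1.0308, ∠ ≈ 14.04°
pole (1 + j250·0.05) = 1 + j12.5 → |·| ≈ 12.54, ∠ ≈ 85.43°
pole (1 + j250·0.004) = 1 + j1 → |·| ≈ 1.4142, ∠ ≈ 45.00°
pole (1 + j250·0.0005) = 1 + j0.125 → |·| ≈ 1.0078, ∠ ≈ 7.13°
∠L = (14.04°) − (85.43° + 45.00° + 7.13°) = -123.52°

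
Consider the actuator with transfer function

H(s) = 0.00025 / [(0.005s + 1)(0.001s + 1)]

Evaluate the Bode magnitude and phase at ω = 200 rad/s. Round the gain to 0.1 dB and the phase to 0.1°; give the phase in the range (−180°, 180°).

-75.2 dB, -56.3°

At ω = 200 rad/s:
pole (1 + j200·0.005) = 1 + j1 → |·| ≈ 1.4142, ∠ ≈ 45.00°
pole (1 + j200·0.001) = 1 + j0.2 → |·| ≈ 1.0198, ∠ ≈ 11.31°
|H| = 0.00025 · 1 / (1.4142 · 1.0198) ≈ 0.00017335
Gain = 20 log₁₀(0.00017335) ≈ -75.22 dB
∠H = (0°) − (45.00° + 11.31°) = -56.31°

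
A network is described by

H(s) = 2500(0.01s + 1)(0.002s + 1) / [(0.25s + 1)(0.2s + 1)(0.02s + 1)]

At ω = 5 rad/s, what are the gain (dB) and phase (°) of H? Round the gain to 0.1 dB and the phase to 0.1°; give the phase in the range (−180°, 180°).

60.8 dB, -98.6°

At ω = 5 rad/s:
zero (1 + j5·0.01) = 1 + j0.05 → |·| ≈ 1.0012, ∠ ≈ 2.86°
zero (1 + j5·0.002) = 1 + j0.01 → |·| ≈ 1, ∠ ≈ 0.57°
pole (1 + j5·0.25) = 1 + j1.25 → |·| ≈ 1.6008, ∠ ≈ 51.34°
pole (1 + j5·0.2) = 1 + j1 → |·| ≈ 1.4142, ∠ ≈ 45.00°
pole (1 + j5·0.02) = 1 + j0.1 → |·| ≈ 1.005, ∠ ≈ 5.71°
|H| = 2500 · 1.0012 · 1 / (1.6008 · 1.4142 · 1.005) ≈ 1100.1
Gain = 20 log₁₀(1100.1) ≈ 60.83 dB
∠H = (2.86° + 0.57°) − (51.34° + 45.00° + 5.71°) = -98.62°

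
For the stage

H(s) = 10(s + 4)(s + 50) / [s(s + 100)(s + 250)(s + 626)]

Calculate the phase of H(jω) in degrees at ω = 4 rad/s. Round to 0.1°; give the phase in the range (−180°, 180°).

At s = jω = j4:
zero (s+4): 4 + j4 → |·| = √(4²+4²) = √32 ≈ 5.6569, ∠ = arctan(4/4) ≈ 45.00°
zero (s+50): 50 + j4 → |·| = √(50²+4²) = √2516 ≈ 50.16, ∠ = arctan(4/50) ≈ 4.57°
pole (s+100): 100 + j4 → |·| = √(100²+4²) = √10016 ≈ 100.08, ∠ = arctan(4/100) ≈ 2.29°
pole (s+250): 250 + j4 → |·| = √(250²+4²) = √62516 ≈ 250.03, ∠ = arctan(4/250) ≈ 0.92°
pole (s+626): 626 + j4 → |·| = √(626²+4²) = √391892 ≈ 626.01, ∠ = arctan(4/626) ≈ 0.37°
pole at origin: |s| = 4, ∠ = 90.00° (in denominator)
∠H = 49.57° − 93.58° = -44.01°

-44.0°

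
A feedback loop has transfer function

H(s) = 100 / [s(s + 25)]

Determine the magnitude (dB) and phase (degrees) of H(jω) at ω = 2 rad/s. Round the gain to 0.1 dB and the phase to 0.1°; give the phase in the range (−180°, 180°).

At s = jω = j2:
pole (s+25): 25 + j2 → |·| = √(25²+2²) = √629 ≈ 25.08, ∠ = arctan(2/25) ≈ 4.57°
pole at origin: |s| = 2, ∠ = 90.00° (in denominator)
|H| = 100 / 50.16 ≈ 1.9936
Gain = 20 log₁₀(1.9936) ≈ 5.99 dB
∠H = 0.00° − 94.57° = -94.57°

6.0 dB, -94.6°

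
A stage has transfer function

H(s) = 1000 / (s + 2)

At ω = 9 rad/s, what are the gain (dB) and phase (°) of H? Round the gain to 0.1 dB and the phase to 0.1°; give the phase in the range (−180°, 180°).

40.7 dB, -77.5°

Substitute s = j9:
Numerator: 1000 = 1000 + j0
Denominator: (j9) + 2 = 2 + j9
|N| = √(1000² + 0²) ≈ 1000, ∠N ≈ 0.00°
|D| = √(2² + 9²) ≈ 9.2195, ∠D ≈ 77.47°
|H| = 1000 / 9.2195 ≈ 108.47
Gain = 20 log₁₀(108.47) ≈ 40.71 dB
∠H = 0.00° − 77.47° = -77.47°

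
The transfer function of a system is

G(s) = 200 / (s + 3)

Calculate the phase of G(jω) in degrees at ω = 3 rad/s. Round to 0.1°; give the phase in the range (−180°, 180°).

-45.0°

At s = jω = j3:
pole (s+3): 3 + j3 → |·| = √(3²+3²) = √18 ≈ 4.2426, ∠ = arctan(3/3) ≈ 45.00°
∠G = 0.00° − 45.00° = -45.00°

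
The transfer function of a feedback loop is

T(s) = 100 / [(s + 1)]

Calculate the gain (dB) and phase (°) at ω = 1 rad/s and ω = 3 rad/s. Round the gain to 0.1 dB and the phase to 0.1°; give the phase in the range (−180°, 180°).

At ω = 1 rad/s:
pole (1 + j1·1) = 1 + j1 → |·| ≈ 1.4142, ∠ ≈ 45.00°
|T| = 100 · 1 / (1.4142) ≈ 70.711
Gain = 20 log₁₀(70.711) ≈ 36.99 dB
∠T = (0°) − (45.00°) = -45.00°

At ω = 3 rad/s:
pole (1 + j3·1) = 1 + j3 → |·| ≈ 3.1623, ∠ ≈ 71.57°
|T| = 100 · 1 / (3.1623) ≈ 31.623
Gain = 20 log₁₀(31.623) ≈ 30.00 dB
∠T = (0°) − (71.57°) = -71.57°

ω = 1: 37.0 dB, -45.0°; ω = 3: 30.0 dB, -71.6°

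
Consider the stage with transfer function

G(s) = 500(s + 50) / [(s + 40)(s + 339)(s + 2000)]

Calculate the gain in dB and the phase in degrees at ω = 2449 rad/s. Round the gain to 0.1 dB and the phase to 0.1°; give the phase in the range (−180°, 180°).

-83.9 dB, -133.1°

At s = jω = j2449:
zero (s+50): 50 + j2449 → |·| = √(50²+2449²) = √6000101 ≈ 2449.5, ∠ = arctan(2449/50) ≈ 88.83°
pole (s+40): 40 + j2449 → |·| = √(40²+2449²) = √5999201 ≈ 2449.3, ∠ = arctan(2449/40) ≈ 89.06°
pole (s+339): 339 + j2449 → |·| = √(339²+2449²) = √6112522 ≈ 2472.4, ∠ = arctan(2449/339) ≈ 82.12°
pole (s+2000): 2000 + j2449 → |·| = √(2000²+2449²) = √9997601 ≈ 3161.9, ∠ = arctan(2449/2000) ≈ 50.76°
|G| = 500 · 2449.5 / 1.9147e+10 ≈ 6.3966e-05
Gain = 20 log₁₀(6.3966e-05) ≈ -83.88 dB
∠G = 88.83° − 221.94° = -133.11°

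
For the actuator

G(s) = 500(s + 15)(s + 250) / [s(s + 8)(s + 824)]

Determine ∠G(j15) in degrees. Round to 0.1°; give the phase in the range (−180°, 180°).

At s = jω = j15:
zero (s+15): 15 + j15 → |·| = √(15²+15²) = √450 ≈ 21.213, ∠ = arctan(15/15) ≈ 45.00°
zero (s+250): 250 + j15 → |·| = √(250²+15²) = √62725 ≈ 250.45, ∠ = arctan(15/250) ≈ 3.43°
pole (s+8): 8 + j15 → |·| = √(8²+15²) = √289 ≈ 17, ∠ = arctan(15/8) ≈ 61.93°
pole (s+824): 824 + j15 → |·| = √(824²+15²) = √679201 ≈ 824.14, ∠ = arctan(15/824) ≈ 1.04°
pole at origin: |s| = 15, ∠ = 90.00° (in denominator)
∠G = 48.43° − 152.97° = -104.54°

-104.5°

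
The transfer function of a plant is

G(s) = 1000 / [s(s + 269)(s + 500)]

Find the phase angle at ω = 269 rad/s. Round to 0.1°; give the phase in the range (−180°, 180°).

-163.3°

At s = jω = j269:
pole (s+269): 269 + j269 → |·| = √(269²+269²) = √144722 ≈ 380.42, ∠ = arctan(269/269) ≈ 45.00°
pole (s+500): 500 + j269 → |·| = √(500²+269²) = √322361 ≈ 567.77, ∠ = arctan(269/500) ≈ 28.28°
pole at origin: |s| = 269, ∠ = 90.00° (in denominator)
∠G = 0.00° − 163.28° = -163.28°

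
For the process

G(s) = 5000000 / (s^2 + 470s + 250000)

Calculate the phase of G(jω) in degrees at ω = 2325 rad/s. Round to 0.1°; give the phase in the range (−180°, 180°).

-168.0°

At s = jω = j2325:
quadratic: (j2325)² + 470·j2325 + 250000 = -5155625 + j1092750 → |·| ≈ 5.2702e+06, ∠ ≈ 168.03°
∠G = 0.00° − 168.03° = -168.03°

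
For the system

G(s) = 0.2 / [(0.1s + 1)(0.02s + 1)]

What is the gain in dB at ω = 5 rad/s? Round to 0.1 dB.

-15.0 dB

At ω = 5 rad/s:
pole (1 + j5·0.1) = 1 + j0.5 → |·| ≈ 1.118, ∠ ≈ 26.57°
pole (1 + j5·0.02) = 1 + j0.1 → |·| ≈ 1.005, ∠ ≈ 5.71°
|G| = 0.2 · 1 / (1.118 · 1.005) ≈ 0.178
Gain = 20 log₁₀(0.178) ≈ -14.99 dB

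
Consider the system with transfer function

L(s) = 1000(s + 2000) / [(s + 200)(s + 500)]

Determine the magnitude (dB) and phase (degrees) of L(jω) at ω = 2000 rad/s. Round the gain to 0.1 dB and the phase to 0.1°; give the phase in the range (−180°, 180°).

At s = jω = j2000:
zero (s+2000): 2000 + j2000 → |·| = √(2000²+2000²) = √8000000 ≈ 2828.4, ∠ = arctan(2000/2000) ≈ 45.00°
pole (s+200): 200 + j2000 → |·| = √(200²+2000²) = √4040000 ≈ 2010, ∠ = arctan(2000/200) ≈ 84.29°
pole (s+500): 500 + j2000 → |·| = √(500²+2000²) = √4250000 ≈ 2061.6, ∠ = arctan(2000/500) ≈ 75.96°
|L| = 1000 · 2828.4 / 4.1438e+06 ≈ 0.68256
Gain = 20 log₁₀(0.68256) ≈ -3.32 dB
∠L = 45.00° − 160.25° = -115.25°

-3.3 dB, -115.3°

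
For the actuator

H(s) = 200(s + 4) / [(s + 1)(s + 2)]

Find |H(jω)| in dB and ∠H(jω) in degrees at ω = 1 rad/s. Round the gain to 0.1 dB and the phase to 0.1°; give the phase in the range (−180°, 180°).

At s = jω = j1:
zero (s+4): 4 + j1 → |·| = √(4²+1²) = √17 ≈ 4.1231, ∠ = arctan(1/4) ≈ 14.04°
pole (s+1): 1 + j1 → |·| = √(1²+1²) = √2 ≈ 1.4142, ∠ = arctan(1/1) ≈ 45.00°
pole (s+2): 2 + j1 → |·| = √(2²+1²) = √5 ≈ 2.2361, ∠ = arctan(1/2) ≈ 26.57°
|H| = 200 · 4.1231 / 3.1623 ≈ 260.77
Gain = 20 log₁₀(260.77) ≈ 48.33 dB
∠H = 14.04° − 71.57° = -57.53°

48.3 dB, -57.5°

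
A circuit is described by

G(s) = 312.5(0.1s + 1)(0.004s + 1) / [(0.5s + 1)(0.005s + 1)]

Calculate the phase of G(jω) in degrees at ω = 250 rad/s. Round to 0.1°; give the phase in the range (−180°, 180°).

At ω = 250 rad/s:
zero (1 + j250·0.1) = 1 + j25 → |·| ≈ 25.02, ∠ ≈ 87.71°
zero (1 + j250·0.004) = 1 + j1 → |·| ≈ 1.4142, ∠ ≈ 45.00°
pole (1 + j250·0.5) = 1 + j125 → |·| ≈ 125, ∠ ≈ 89.54°
pole (1 + j250·0.005) = 1 + j1.25 → |·| ≈ 1.6008, ∠ ≈ 51.34°
∠G = (87.71° + 45.00°) − (89.54° + 51.34°) = -8.17°

-8.2°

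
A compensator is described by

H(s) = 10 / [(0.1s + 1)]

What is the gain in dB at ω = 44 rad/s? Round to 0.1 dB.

At ω = 44 rad/s:
pole (1 + j44·0.1) = 1 + j4.4 → |·| ≈ 4.5122, ∠ ≈ 77.20°
|H| = 10 · 1 / (4.5122) ≈ 2.2162
Gain = 20 log₁₀(2.2162) ≈ 6.91 dB

6.9 dB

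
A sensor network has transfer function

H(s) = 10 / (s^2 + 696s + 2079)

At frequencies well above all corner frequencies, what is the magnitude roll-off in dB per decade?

Each pole contributes −20 dB/decade at high frequency; each zero contributes +20 dB/decade.
Net: 0 zero(s) − 2 pole(s) → -40 dB/decade.

-40 dB/decade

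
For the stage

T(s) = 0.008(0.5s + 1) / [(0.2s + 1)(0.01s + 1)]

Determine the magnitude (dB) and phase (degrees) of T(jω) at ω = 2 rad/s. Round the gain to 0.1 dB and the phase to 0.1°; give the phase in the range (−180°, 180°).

At ω = 2 rad/s:
zero (1 + j2·0.5) = 1 + j1 → |·| ≈ 1.4142, ∠ ≈ 45.00°
pole (1 + j2·0.2) = 1 + j0.4 → |·| ≈ 1.077, ∠ ≈ 21.80°
pole (1 + j2·0.01) = 1 + j0.02 → |·| ≈ 1.0002, ∠ ≈ 1.15°
|T| = 0.008 · 1.4142 / (1.077 · 1.0002) ≈ 0.010503
Gain = 20 log₁₀(0.010503) ≈ -39.57 dB
∠T = (45.00°) − (21.80° + 1.15°) = 22.05°

-39.6 dB, 22.1°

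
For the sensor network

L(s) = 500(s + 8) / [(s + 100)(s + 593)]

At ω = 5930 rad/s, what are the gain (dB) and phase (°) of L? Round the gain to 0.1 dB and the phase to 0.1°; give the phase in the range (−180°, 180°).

-21.5 dB, -83.4°

At s = jω = j5930:
zero (s+8): 8 + j5930 → |·| = √(8²+5930²) = √35164964 ≈ 5930, ∠ = arctan(5930/8) ≈ 89.92°
pole (s+100): 100 + j5930 → |·| = √(100²+5930²) = √35174900 ≈ 5930.8, ∠ = arctan(5930/100) ≈ 89.03°
pole (s+593): 593 + j5930 → |·| = √(593²+5930²) = √35516549 ≈ 5959.6, ∠ = arctan(5930/593) ≈ 84.29°
|L| = 500 · 5930 / 3.5345e+07 ≈ 0.083887
Gain = 20 log₁₀(0.083887) ≈ -21.53 dB
∠L = 89.92° − 173.32° = -83.40°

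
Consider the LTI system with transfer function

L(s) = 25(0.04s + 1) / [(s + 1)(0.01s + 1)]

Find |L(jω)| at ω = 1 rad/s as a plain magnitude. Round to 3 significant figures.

At ω = 1 rad/s:
zero (1 + j1·0.04) = 1 + j0.04 → |·| ≈ 1.0008, ∠ ≈ 2.29°
pole (1 + j1·1) = 1 + j1 → |·| ≈ 1.4142, ∠ ≈ 45.00°
pole (1 + j1·0.01) = 1 + j0.01 → |·| ≈ 1, ∠ ≈ 0.57°
|L| = 25 · 1.0008 / (1.4142 · 1) ≈ 17.692

17.7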